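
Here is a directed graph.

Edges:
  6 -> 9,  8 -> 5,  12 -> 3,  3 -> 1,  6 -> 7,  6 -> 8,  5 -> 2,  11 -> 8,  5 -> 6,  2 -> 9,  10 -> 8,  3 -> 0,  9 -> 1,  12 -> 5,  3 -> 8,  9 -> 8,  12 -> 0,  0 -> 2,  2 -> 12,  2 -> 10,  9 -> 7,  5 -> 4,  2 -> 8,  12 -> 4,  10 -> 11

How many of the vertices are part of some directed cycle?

10

A vertex is on a directed cycle iff it belongs to a strongly connected component of size ≥ 2 (or has a self-loop).
The vertices on cycles are {0, 2, 3, 5, 6, 8, 9, 10, 11, 12} — 10 in total.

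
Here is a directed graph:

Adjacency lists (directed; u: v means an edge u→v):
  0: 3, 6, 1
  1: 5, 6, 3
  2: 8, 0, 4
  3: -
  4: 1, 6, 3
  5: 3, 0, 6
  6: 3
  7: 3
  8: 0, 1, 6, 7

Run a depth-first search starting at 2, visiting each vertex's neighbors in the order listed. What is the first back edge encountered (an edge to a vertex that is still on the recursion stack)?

5→0

DFS from 2 (visiting each vertex's neighbors in the order listed); mark gray on enter, black on exit:
2 gray
  8 gray
    0 gray
      3 gray
      3 black
      6 gray
        6→3: 3 black — skip
      6 black
      1 gray
        5 gray
          5→3: 3 black — skip
          5→0: 0 is gray → back edge
First back edge: 5 → 0.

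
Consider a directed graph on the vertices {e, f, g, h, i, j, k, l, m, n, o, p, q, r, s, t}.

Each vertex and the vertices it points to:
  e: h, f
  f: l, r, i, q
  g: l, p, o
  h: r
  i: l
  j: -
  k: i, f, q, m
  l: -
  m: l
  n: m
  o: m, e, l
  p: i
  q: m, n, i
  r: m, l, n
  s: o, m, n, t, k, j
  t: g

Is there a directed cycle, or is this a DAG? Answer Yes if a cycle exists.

No

DFS with white/gray/black marking, starting from h:
h gray
  r gray
    m gray
      l gray
      l black
    m black
    r→l: l black — skip
    n gray
      n→m: m black — skip
    n black
  r black
h black
e gray
  e→h: h black — skip
  f gray
    f→l: l black — skip
    f→r: r black — skip
    i gray
      i→l: l black — skip
    i black
    q gray
      q→m: m black — skip
      q→n: n black — skip
      q→i: i black — skip
    q black
  f black
e black
g gray
  g→l: l black — skip
  p gray
    p→i: i black — skip
  p black
  o gray
    o→m: m black — skip
    o→e: e black — skip
    o→l: l black — skip
  o black
g black
j gray
j black
k gray
  k→i: i black — skip
  k→f: f black — skip
  k→q: q black — skip
  k→m: m black — skip
k black
s gray
  s→o: o black — skip
  s→m: m black — skip
  s→n: n black — skip
  t gray
    t→g: g black — skip
  t black
  s→k: k black — skip
  s→j: j black — skip
s black
Every edge goes to a white or black vertex — no back edge, so the graph is acyclic.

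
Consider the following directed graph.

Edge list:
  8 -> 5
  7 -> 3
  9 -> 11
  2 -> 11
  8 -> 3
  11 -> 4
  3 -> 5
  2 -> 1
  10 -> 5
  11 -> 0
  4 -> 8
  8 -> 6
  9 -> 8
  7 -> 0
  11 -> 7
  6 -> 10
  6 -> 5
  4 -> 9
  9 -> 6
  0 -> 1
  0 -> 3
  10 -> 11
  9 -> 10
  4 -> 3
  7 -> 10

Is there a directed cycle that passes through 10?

Yes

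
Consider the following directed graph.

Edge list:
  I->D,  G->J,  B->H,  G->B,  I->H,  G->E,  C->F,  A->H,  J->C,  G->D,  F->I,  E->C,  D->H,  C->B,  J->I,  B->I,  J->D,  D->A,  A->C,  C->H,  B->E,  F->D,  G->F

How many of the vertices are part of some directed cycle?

7

A vertex is on a directed cycle iff it belongs to a strongly connected component of size ≥ 2 (or has a self-loop).
The vertices on cycles are {A, B, C, D, E, F, I} — 7 in total.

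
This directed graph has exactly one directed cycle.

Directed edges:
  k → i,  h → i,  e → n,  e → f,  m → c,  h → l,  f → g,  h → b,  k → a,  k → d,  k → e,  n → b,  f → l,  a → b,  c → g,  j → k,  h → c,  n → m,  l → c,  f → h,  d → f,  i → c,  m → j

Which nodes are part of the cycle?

DFS with gray/black marking from k:
k gray
  e gray
    f gray
      l gray
        c gray
          g gray
          g black
        c black
      l black
      f→g: g black — skip
      h gray
        h→c: c black — skip
        b gray
        b black
        h→l: l black — skip
        i gray
          i→c: c black — skip
        i black
      h black
    f black
    n gray
      m gray
        m→c: c black — skip
        j gray
          j→k: k is gray → back edge
Back edge closes the cycle k → e → n → m → j → k; its vertices are {e, j, k, m, n}.

e, j, k, m, n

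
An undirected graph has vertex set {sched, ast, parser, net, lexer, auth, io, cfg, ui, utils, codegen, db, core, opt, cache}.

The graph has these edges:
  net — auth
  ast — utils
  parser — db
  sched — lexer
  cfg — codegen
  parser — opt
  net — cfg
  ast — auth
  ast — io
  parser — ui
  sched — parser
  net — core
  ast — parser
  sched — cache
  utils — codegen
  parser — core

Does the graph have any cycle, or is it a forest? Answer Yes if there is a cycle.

DFS, tracking each vertex's parent; an edge to a visited non-parent vertex closes a cycle.
Start from core:
visit core (parent –)
  visit net (parent core)
    visit auth (parent net)
      visit ast (parent auth)
        visit parser (parent ast)
          visit db (parent parser)
            db–parser: parent, skip
          visit ui (parent parser)
            ui–parser: parent, skip
          visit sched (parent parser)
            visit cache (parent sched)
              cache–sched: parent, skip
            visit lexer (parent sched)
              lexer–sched: parent, skip
            sched–parser: parent, skip
          parser–core: core visited and ≠ parent → cycle
Cycle: core – net – auth – ast – parser – core.

Yes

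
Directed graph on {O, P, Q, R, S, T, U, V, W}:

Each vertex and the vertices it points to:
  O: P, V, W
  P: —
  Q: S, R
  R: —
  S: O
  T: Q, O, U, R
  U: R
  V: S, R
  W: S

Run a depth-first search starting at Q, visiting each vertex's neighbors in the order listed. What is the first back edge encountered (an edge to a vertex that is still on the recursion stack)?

V→S

DFS from Q (visiting each vertex's neighbors in the order listed); mark gray on enter, black on exit:
Q gray
  S gray
    O gray
      P gray
      P black
      V gray
        V→S: S is gray → back edge
First back edge: V → S.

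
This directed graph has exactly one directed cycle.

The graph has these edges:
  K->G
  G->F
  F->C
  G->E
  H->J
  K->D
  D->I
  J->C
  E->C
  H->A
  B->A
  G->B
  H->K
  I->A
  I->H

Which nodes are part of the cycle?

D, H, I, K

DFS with gray/black marking from K:
K gray
  G gray
    F gray
      C gray
      C black
    F black
    E gray
      E→C: C black — skip
    E black
    B gray
      A gray
      A black
    B black
  G black
  D gray
    I gray
      I→A: A black — skip
      H gray
        H→A: A black — skip
        H→K: K is gray → back edge
Back edge closes the cycle K → D → I → H → K; its vertices are {D, H, I, K}.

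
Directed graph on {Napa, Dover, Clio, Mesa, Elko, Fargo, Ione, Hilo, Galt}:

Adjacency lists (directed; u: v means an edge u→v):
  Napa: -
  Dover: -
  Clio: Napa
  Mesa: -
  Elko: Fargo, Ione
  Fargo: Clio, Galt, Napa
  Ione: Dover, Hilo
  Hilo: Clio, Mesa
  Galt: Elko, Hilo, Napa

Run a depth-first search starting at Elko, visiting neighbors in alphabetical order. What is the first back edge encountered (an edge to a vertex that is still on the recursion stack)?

Galt→Elko

DFS from Elko (visiting neighbors in alphabetical order); mark gray on enter, black on exit:
Elko gray
  Fargo gray
    Clio gray
      Napa gray
      Napa black
    Clio black
    Galt gray
      Galt→Elko: Elko is gray → back edge
First back edge: Galt → Elko.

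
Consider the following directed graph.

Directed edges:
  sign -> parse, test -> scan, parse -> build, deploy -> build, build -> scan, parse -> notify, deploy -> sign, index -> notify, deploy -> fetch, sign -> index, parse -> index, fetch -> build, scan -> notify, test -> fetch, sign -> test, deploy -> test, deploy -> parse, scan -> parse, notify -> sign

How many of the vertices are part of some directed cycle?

A vertex is on a directed cycle iff it belongs to a strongly connected component of size ≥ 2 (or has a self-loop).
The vertices on cycles are {scan, sign, test, build, fetch, index, parse, notify} — 8 in total.

8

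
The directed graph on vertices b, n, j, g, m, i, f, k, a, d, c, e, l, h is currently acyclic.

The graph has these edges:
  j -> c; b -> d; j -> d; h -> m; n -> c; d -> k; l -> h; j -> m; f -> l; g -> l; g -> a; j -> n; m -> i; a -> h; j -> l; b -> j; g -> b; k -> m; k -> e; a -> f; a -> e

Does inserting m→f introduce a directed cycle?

Yes

Adding m→f creates a cycle iff f can already reach m.
Path from f: f → l → h → m.
So f → … → m → f is a cycle.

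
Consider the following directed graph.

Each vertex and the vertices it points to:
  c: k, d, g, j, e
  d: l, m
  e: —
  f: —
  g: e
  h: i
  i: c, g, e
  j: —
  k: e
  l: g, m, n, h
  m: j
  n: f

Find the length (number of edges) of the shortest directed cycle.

5

For each vertex v, BFS finds the shortest path from v back to v.
The shortest such closed walk is c → d → l → h → i → c, length 5.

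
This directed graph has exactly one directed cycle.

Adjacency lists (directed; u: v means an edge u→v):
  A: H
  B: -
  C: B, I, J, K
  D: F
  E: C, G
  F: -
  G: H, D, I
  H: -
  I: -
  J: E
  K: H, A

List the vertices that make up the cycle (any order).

C, E, J

DFS with gray/black marking from C:
C gray
  B gray
  B black
  I gray
  I black
  J gray
    E gray
      E→C: C is gray → back edge
Back edge closes the cycle C → J → E → C; its vertices are {C, E, J}.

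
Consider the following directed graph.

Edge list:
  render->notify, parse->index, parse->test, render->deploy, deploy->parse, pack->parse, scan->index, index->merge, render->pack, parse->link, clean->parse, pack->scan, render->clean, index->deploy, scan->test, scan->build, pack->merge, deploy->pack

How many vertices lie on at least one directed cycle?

A vertex is on a directed cycle iff it belongs to a strongly connected component of size ≥ 2 (or has a self-loop).
The vertices on cycles are {pack, scan, index, parse, deploy} — 5 in total.

5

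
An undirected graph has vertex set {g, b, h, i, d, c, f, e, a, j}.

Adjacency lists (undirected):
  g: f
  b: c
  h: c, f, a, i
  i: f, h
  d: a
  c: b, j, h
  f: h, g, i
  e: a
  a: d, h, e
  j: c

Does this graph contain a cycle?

DFS, tracking each vertex's parent; an edge to a visited non-parent vertex closes a cycle.
Start from b:
visit b (parent –)
  visit c (parent b)
    c–b: parent, skip
    visit j (parent c)
      j–c: parent, skip
    visit h (parent c)
      h–c: parent, skip
      visit f (parent h)
        f–h: parent, skip
        visit g (parent f)
          g–f: parent, skip
        visit i (parent f)
          i–f: parent, skip
          i–h: h visited and ≠ parent → cycle
Cycle: h – f – i – h.

Yes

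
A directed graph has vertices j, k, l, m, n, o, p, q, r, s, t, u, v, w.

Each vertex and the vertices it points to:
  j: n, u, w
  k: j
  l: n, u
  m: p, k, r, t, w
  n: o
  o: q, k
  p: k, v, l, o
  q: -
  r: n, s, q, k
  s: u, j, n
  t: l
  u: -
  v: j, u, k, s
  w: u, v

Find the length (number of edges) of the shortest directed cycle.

3

For each vertex v, BFS finds the shortest path from v back to v.
The shortest such closed walk is v → j → w → v, length 3.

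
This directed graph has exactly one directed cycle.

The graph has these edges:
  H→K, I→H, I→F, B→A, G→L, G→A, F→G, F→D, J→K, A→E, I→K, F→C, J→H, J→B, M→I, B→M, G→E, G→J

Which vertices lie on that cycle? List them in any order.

B, F, G, I, J, M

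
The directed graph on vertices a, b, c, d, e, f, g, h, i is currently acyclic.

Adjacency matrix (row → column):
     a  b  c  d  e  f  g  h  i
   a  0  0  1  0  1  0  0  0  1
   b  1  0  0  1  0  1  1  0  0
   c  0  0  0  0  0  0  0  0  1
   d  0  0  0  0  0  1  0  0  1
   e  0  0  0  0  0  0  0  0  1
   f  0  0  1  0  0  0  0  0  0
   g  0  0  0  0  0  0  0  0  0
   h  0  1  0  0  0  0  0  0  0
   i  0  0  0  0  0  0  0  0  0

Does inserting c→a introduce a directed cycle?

Yes

Adding c→a creates a cycle iff a can already reach c.
Path from a: a → c.
So a → … → c → a is a cycle.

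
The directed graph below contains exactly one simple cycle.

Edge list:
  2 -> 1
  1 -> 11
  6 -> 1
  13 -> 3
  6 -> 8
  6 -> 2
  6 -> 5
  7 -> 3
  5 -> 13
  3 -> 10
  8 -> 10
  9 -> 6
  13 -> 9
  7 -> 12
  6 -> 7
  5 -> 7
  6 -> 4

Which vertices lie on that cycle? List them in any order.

DFS with gray/black marking from 6:
6 gray
  2 gray
    1 gray
      11 gray
      11 black
    1 black
  2 black
  8 gray
    10 gray
    10 black
  8 black
  6→1: 1 black — skip
  4 gray
  4 black
  5 gray
    7 gray
      3 gray
        3→10: 10 black — skip
      3 black
      12 gray
      12 black
    7 black
    13 gray
      9 gray
        9→6: 6 is gray → back edge
Back edge closes the cycle 6 → 5 → 13 → 9 → 6; its vertices are {5, 6, 9, 13}.

5, 6, 9, 13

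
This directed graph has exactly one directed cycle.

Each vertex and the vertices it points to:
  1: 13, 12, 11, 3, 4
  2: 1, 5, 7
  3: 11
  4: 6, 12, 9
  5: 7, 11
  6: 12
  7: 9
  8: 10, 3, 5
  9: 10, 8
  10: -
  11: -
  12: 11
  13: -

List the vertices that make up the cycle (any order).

5, 7, 8, 9

DFS with gray/black marking from 7:
7 gray
  9 gray
    10 gray
    10 black
    8 gray
      8→10: 10 black — skip
      3 gray
        11 gray
        11 black
      3 black
      5 gray
        5→7: 7 is gray → back edge
Back edge closes the cycle 7 → 9 → 8 → 5 → 7; its vertices are {5, 7, 8, 9}.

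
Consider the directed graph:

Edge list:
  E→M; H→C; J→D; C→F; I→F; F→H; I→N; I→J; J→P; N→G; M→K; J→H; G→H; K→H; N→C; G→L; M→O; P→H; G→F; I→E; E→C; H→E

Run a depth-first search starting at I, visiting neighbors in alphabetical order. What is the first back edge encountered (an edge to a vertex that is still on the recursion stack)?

H→C

DFS from I (visiting neighbors in alphabetical order); mark gray on enter, black on exit:
I gray
  E gray
    C gray
      F gray
        H gray
          H→C: C is gray → back edge
First back edge: H → C.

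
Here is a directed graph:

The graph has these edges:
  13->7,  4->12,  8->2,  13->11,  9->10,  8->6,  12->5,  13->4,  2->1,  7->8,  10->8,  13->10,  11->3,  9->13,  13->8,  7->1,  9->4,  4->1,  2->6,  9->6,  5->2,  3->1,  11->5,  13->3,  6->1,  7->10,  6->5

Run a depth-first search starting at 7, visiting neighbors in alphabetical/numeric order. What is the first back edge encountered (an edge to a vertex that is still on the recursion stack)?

5->2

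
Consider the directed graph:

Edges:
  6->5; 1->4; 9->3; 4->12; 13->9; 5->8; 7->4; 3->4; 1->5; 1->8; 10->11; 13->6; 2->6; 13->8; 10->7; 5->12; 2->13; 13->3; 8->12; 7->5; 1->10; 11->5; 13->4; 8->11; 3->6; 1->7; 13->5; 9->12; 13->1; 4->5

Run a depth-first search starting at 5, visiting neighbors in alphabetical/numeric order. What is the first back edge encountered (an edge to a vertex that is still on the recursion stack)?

11→5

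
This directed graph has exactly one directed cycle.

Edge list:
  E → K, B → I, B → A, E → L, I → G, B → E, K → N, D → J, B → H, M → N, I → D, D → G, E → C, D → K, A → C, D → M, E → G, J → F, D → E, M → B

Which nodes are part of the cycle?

DFS with gray/black marking from B:
B gray
  H gray
  H black
  I gray
    G gray
    G black
    D gray
      M gray
        N gray
        N black
        M→B: B is gray → back edge
Back edge closes the cycle B → I → D → M → B; its vertices are {B, D, I, M}.

B, D, I, M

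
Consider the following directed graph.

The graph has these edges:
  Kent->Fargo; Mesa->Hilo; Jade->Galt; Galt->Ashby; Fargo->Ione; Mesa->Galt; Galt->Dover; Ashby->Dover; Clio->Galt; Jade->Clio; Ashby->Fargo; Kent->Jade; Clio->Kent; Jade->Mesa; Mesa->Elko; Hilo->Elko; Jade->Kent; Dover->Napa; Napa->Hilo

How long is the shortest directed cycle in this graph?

2

For each vertex v, BFS finds the shortest path from v back to v.
The shortest such closed walk is Jade → Kent → Jade, length 2.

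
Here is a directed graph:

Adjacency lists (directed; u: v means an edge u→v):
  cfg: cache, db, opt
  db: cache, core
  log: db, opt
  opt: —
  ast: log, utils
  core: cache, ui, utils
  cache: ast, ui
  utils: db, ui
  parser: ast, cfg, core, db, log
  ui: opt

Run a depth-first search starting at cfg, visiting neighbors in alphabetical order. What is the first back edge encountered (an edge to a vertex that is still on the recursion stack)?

DFS from cfg (visiting neighbors in alphabetical order); mark gray on enter, black on exit:
cfg gray
  cache gray
    ast gray
      log gray
        db gray
          db→cache: cache is gray → back edge
First back edge: db → cache.

db→cache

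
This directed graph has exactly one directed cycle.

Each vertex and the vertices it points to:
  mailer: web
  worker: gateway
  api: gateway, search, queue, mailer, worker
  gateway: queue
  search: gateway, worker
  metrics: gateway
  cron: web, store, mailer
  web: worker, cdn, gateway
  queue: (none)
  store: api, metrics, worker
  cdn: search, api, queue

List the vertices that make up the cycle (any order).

DFS with gray/black marking from mailer:
mailer gray
  web gray
    worker gray
      gateway gray
        queue gray
        queue black
      gateway black
    worker black
    cdn gray
      search gray
        search→gateway: gateway black — skip
        search→worker: worker black — skip
      search black
      api gray
        api→gateway: gateway black — skip
        api→search: search black — skip
        api→queue: queue black — skip
        api→mailer: mailer is gray → back edge
Back edge closes the cycle mailer → web → cdn → api → mailer; its vertices are {api, cdn, web, mailer}.

api, cdn, web, mailer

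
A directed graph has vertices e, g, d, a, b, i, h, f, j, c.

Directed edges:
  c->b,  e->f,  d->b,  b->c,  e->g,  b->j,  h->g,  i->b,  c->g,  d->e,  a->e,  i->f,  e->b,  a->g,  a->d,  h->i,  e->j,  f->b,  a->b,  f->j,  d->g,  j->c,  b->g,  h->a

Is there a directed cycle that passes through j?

j is on a cycle iff j can reach itself via ≥1 edge.
j → c → b → j — yes.

Yes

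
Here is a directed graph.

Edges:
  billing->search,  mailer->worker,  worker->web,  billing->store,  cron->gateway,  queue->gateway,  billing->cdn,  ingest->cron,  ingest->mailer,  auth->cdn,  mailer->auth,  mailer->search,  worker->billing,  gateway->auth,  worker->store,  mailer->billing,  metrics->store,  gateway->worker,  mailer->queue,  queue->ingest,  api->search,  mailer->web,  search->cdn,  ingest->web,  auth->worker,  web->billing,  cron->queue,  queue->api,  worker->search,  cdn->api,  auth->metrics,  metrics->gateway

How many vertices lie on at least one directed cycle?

10

A vertex is on a directed cycle iff it belongs to a strongly connected component of size ≥ 2 (or has a self-loop).
The vertices on cycles are {api, cdn, auth, cron, queue, ingest, mailer, search, gateway, metrics} — 10 in total.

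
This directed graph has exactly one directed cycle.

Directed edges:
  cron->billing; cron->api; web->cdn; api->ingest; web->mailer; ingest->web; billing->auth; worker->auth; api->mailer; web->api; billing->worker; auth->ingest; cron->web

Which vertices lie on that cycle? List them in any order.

DFS with gray/black marking from web:
web gray
  api gray
    mailer gray
    mailer black
    ingest gray
      ingest→web: web is gray → back edge
Back edge closes the cycle web → api → ingest → web; its vertices are {api, web, ingest}.

api, web, ingest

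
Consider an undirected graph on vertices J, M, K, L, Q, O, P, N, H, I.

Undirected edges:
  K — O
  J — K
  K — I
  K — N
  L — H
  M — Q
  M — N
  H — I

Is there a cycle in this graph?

DFS, tracking each vertex's parent; an edge to a visited non-parent vertex closes a cycle.
Start from H:
visit H (parent –)
  visit L (parent H)
    L–H: parent, skip
  visit I (parent H)
    I–H: parent, skip
    visit K (parent I)
      K–I: parent, skip
      visit N (parent K)
        visit M (parent N)
          visit Q (parent M)
            Q–M: parent, skip
          M–N: parent, skip
        N–K: parent, skip
      visit O (parent K)
        O–K: parent, skip
      visit J (parent K)
        J–K: parent, skip
visit P (parent –)
No non-parent visited neighbor found — the graph is a forest.

No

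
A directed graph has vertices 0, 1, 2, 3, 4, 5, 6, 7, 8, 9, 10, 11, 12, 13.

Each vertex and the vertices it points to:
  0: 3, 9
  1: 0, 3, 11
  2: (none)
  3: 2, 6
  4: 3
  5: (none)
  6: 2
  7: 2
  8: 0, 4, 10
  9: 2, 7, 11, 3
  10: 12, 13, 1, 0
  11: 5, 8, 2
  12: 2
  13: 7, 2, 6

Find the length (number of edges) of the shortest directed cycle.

4

For each vertex v, BFS finds the shortest path from v back to v.
The shortest such closed walk is 8 → 10 → 1 → 11 → 8, length 4.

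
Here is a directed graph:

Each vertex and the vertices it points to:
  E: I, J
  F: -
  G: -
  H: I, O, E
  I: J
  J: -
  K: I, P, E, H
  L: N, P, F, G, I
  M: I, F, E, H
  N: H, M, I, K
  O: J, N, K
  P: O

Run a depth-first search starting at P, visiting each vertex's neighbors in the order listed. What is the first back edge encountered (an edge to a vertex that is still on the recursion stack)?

H->O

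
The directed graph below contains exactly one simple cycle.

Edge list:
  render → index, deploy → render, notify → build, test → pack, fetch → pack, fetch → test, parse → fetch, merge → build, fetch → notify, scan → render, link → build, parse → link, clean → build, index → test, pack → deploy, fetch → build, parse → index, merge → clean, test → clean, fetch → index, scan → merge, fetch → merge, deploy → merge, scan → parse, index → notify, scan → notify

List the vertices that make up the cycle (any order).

DFS with gray/black marking from index:
index gray
  test gray
    clean gray
      build gray
      build black
    clean black
    pack gray
      deploy gray
        merge gray
          merge→clean: clean black — skip
          merge→build: build black — skip
        merge black
        render gray
          render→index: index is gray → back edge
Back edge closes the cycle index → test → pack → deploy → render → index; its vertices are {pack, test, index, deploy, render}.

pack, test, index, deploy, render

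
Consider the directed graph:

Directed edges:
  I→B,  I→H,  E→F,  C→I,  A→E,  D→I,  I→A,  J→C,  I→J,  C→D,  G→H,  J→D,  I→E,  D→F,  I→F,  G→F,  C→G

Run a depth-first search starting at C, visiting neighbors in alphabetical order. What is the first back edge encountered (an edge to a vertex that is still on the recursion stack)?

J->C

DFS from C (visiting neighbors in alphabetical order); mark gray on enter, black on exit:
C gray
  D gray
    F gray
    F black
    I gray
      A gray
        E gray
          E→F: F black — skip
        E black
      A black
      B gray
      B black
      I→E: E black — skip
      I→F: F black — skip
      H gray
      H black
      J gray
        J→C: C is gray → back edge
First back edge: J → C.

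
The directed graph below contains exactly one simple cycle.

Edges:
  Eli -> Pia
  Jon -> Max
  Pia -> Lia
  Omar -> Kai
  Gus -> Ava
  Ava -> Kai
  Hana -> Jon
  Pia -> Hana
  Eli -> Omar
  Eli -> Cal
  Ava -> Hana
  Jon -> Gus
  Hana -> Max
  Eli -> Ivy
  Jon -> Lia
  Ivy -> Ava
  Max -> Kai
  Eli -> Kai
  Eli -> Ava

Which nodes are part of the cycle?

Ava, Gus, Jon, Hana

DFS with gray/black marking from Hana:
Hana gray
  Jon gray
    Max gray
      Kai gray
      Kai black
    Max black
    Lia gray
    Lia black
    Gus gray
      Ava gray
        Ava→Kai: Kai black — skip
        Ava→Hana: Hana is gray → back edge
Back edge closes the cycle Hana → Jon → Gus → Ava → Hana; its vertices are {Ava, Gus, Jon, Hana}.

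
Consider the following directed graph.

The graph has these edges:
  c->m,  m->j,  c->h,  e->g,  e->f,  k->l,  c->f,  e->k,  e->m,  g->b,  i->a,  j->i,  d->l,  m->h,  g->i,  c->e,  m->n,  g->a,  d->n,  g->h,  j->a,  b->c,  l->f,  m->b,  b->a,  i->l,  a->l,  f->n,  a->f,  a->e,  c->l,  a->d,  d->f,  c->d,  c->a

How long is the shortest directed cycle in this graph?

3

For each vertex v, BFS finds the shortest path from v back to v.
The shortest such closed walk is e → g → a → e, length 3.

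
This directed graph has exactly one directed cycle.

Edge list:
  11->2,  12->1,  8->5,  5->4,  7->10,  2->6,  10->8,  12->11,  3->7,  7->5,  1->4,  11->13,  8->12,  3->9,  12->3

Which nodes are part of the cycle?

3, 7, 8, 10, 12

DFS with gray/black marking from 12:
12 gray
  11 gray
    13 gray
    13 black
    2 gray
      6 gray
      6 black
    2 black
  11 black
  3 gray
    7 gray
      10 gray
        8 gray
          5 gray
            4 gray
            4 black
          5 black
          8→12: 12 is gray → back edge
Back edge closes the cycle 12 → 3 → 7 → 10 → 8 → 12; its vertices are {3, 7, 8, 10, 12}.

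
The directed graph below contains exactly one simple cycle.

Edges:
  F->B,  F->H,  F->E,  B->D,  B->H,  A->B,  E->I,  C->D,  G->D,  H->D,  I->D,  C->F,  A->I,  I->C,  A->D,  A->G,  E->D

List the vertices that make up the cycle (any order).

DFS with gray/black marking from I:
I gray
  C gray
    D gray
    D black
    F gray
      E gray
        E→I: I is gray → back edge
Back edge closes the cycle I → C → F → E → I; its vertices are {C, E, F, I}.

C, E, F, I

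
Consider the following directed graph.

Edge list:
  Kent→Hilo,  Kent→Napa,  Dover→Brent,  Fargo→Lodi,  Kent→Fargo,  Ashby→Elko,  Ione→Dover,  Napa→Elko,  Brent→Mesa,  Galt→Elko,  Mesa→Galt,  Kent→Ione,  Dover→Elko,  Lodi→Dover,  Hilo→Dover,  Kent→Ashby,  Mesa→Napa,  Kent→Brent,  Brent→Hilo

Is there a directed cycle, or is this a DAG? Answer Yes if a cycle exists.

Yes

DFS with white/gray/black marking, starting from Dover:
Dover gray
  Elko gray
  Elko black
  Brent gray
    Hilo gray
      Hilo→Dover: Dover is gray → back edge
Back edge found, so a cycle exists: Dover → Brent → Hilo → Dover.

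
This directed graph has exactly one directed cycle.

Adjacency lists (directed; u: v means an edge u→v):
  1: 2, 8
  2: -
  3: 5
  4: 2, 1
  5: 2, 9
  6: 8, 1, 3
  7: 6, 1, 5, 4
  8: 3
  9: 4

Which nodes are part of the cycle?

1, 3, 4, 5, 8, 9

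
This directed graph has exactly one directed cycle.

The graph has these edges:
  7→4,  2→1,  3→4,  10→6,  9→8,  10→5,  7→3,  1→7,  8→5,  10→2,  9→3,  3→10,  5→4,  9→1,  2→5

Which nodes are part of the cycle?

DFS with gray/black marking from 3:
3 gray
  10 gray
    6 gray
    6 black
    2 gray
      1 gray
        7 gray
          7→3: 3 is gray → back edge
Back edge closes the cycle 3 → 10 → 2 → 1 → 7 → 3; its vertices are {1, 2, 3, 7, 10}.

1, 2, 3, 7, 10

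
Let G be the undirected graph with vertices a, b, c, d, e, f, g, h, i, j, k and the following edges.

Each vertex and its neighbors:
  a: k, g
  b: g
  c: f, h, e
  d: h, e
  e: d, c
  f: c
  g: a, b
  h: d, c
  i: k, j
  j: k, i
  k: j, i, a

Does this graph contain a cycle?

DFS, tracking each vertex's parent; an edge to a visited non-parent vertex closes a cycle.
Start from c:
visit c (parent –)
  visit f (parent c)
    f–c: parent, skip
  visit h (parent c)
    visit d (parent h)
      d–h: parent, skip
      visit e (parent d)
        e–d: parent, skip
        e–c: c visited and ≠ parent → cycle
Cycle: c – h – d – e – c.

Yes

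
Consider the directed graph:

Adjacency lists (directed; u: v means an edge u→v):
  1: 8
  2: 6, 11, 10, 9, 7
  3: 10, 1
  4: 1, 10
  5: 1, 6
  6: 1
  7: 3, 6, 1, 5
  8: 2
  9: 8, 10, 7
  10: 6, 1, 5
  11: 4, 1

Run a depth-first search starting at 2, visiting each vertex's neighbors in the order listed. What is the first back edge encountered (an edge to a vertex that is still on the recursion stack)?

DFS from 2 (visiting each vertex's neighbors in the order listed); mark gray on enter, black on exit:
2 gray
  6 gray
    1 gray
      8 gray
        8→2: 2 is gray → back edge
First back edge: 8 → 2.

8→2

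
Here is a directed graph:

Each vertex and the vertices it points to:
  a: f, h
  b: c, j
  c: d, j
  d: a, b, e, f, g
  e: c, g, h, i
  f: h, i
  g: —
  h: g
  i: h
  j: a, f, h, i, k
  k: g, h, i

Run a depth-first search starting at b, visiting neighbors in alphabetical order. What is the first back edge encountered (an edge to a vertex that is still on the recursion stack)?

DFS from b (visiting neighbors in alphabetical order); mark gray on enter, black on exit:
b gray
  c gray
    d gray
      a gray
        f gray
          h gray
            g gray
            g black
          h black
          i gray
            i→h: h black — skip
          i black
        f black
        a→h: h black — skip
      a black
      d→b: b is gray → back edge
First back edge: d → b.

d->b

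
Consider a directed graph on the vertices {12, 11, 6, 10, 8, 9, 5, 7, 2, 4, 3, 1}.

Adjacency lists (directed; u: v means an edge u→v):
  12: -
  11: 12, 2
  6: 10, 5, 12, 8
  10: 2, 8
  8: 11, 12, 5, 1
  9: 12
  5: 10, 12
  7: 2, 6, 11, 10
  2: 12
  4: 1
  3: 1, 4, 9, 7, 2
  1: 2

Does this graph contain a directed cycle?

Yes

DFS with white/gray/black marking, starting from 10:
10 gray
  2 gray
    12 gray
    12 black
  2 black
  8 gray
    11 gray
      11→12: 12 black — skip
      11→2: 2 black — skip
    11 black
    8→12: 12 black — skip
    5 gray
      5→10: 10 is gray → back edge
Back edge found, so a cycle exists: 10 → 8 → 5 → 10.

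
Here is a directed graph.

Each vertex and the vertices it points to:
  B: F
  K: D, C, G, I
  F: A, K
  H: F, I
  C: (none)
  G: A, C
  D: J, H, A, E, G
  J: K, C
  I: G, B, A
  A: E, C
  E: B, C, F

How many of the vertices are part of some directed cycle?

10

A vertex is on a directed cycle iff it belongs to a strongly connected component of size ≥ 2 (or has a self-loop).
The vertices on cycles are {A, B, D, E, F, G, H, I, J, K} — 10 in total.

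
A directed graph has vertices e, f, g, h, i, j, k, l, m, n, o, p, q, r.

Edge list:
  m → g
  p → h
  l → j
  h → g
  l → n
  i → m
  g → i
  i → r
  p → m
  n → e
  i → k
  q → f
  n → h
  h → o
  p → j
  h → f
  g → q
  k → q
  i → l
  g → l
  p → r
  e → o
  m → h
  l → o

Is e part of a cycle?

No

e lies on a cycle iff there is a path from e back to itself.
Exploring from e, it never reaches itself; equivalently, its strongly connected component is a singleton.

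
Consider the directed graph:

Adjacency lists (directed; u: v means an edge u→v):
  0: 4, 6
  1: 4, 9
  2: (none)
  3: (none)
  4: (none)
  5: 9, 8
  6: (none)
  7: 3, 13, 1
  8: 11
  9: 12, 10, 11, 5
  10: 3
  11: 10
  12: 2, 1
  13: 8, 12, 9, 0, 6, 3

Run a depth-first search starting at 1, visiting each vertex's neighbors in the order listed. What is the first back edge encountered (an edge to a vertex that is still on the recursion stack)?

12->1

DFS from 1 (visiting each vertex's neighbors in the order listed); mark gray on enter, black on exit:
1 gray
  4 gray
  4 black
  9 gray
    12 gray
      2 gray
      2 black
      12→1: 1 is gray → back edge
First back edge: 12 → 1.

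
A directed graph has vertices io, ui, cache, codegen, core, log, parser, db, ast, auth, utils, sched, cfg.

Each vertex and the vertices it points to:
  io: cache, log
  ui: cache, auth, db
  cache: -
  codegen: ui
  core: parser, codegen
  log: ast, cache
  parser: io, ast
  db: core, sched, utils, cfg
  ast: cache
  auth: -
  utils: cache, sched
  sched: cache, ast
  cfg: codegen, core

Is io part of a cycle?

No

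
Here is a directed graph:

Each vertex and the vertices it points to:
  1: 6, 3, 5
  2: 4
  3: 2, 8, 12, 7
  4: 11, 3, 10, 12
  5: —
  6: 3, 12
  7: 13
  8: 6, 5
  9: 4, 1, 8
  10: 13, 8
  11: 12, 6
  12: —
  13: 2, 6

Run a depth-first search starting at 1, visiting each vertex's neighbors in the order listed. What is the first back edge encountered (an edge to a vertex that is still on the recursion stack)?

11→6

DFS from 1 (visiting each vertex's neighbors in the order listed); mark gray on enter, black on exit:
1 gray
  6 gray
    3 gray
      2 gray
        4 gray
          11 gray
            12 gray
            12 black
            11→6: 6 is gray → back edge
First back edge: 11 → 6.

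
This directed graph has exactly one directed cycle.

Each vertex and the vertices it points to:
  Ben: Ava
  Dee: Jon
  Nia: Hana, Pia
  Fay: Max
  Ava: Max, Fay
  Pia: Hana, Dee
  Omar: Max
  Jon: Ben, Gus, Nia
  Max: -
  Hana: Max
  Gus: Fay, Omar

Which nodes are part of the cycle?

Dee, Jon, Nia, Pia

DFS with gray/black marking from Jon:
Jon gray
  Ben gray
    Ava gray
      Max gray
      Max black
      Fay gray
        Fay→Max: Max black — skip
      Fay black
    Ava black
  Ben black
  Gus gray
    Gus→Fay: Fay black — skip
    Omar gray
      Omar→Max: Max black — skip
    Omar black
  Gus black
  Nia gray
    Hana gray
      Hana→Max: Max black — skip
    Hana black
    Pia gray
      Pia→Hana: Hana black — skip
      Dee gray
        Dee→Jon: Jon is gray → back edge
Back edge closes the cycle Jon → Nia → Pia → Dee → Jon; its vertices are {Dee, Jon, Nia, Pia}.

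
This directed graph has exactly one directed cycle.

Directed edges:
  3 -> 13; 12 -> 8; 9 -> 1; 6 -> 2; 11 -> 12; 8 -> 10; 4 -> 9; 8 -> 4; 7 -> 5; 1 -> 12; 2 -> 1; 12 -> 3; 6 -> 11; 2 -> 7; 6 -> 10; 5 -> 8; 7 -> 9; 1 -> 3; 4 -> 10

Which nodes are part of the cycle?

1, 4, 8, 9, 12

DFS with gray/black marking from 1:
1 gray
  12 gray
    3 gray
      13 gray
      13 black
    3 black
    8 gray
      4 gray
        10 gray
        10 black
        9 gray
          9→1: 1 is gray → back edge
Back edge closes the cycle 1 → 12 → 8 → 4 → 9 → 1; its vertices are {1, 4, 8, 9, 12}.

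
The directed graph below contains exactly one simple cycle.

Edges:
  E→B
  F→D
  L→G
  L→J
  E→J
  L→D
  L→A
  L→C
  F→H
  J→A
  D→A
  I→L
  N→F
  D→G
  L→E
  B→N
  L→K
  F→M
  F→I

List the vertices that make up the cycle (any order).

DFS with gray/black marking from F:
F gray
  D gray
    A gray
    A black
    G gray
    G black
  D black
  I gray
    L gray
      L→A: A black — skip
      K gray
      K black
      C gray
      C black
      L→D: D black — skip
      L→G: G black — skip
      E gray
        B gray
          N gray
            N→F: F is gray → back edge
Back edge closes the cycle F → I → L → E → B → N → F; its vertices are {B, E, F, I, L, N}.

B, E, F, I, L, N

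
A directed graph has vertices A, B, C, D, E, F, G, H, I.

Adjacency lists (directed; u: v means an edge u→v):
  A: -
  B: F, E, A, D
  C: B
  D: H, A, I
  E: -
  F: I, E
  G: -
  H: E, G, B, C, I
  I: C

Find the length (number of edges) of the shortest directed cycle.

3

For each vertex v, BFS finds the shortest path from v back to v.
The shortest such closed walk is B → D → H → B, length 3.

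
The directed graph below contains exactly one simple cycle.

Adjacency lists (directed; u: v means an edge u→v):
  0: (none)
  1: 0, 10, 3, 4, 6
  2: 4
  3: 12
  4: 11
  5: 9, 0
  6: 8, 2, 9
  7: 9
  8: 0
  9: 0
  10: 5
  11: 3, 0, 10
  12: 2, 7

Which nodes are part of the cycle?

2, 3, 4, 11, 12

DFS with gray/black marking from 4:
4 gray
  11 gray
    3 gray
      12 gray
        2 gray
          2→4: 4 is gray → back edge
Back edge closes the cycle 4 → 11 → 3 → 12 → 2 → 4; its vertices are {2, 3, 4, 11, 12}.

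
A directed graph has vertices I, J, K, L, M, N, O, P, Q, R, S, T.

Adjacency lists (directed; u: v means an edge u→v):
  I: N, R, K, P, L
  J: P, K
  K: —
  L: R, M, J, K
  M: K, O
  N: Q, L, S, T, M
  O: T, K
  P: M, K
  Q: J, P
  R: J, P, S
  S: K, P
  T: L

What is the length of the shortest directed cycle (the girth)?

For each vertex v, BFS finds the shortest path from v back to v.
The shortest such closed walk is T → L → M → O → T, length 4.

4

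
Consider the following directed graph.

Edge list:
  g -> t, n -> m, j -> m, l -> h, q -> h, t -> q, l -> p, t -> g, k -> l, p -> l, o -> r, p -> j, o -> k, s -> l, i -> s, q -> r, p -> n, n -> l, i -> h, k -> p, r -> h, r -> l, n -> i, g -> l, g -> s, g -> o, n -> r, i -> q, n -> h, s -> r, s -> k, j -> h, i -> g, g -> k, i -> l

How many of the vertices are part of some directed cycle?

A vertex is on a directed cycle iff it belongs to a strongly connected component of size ≥ 2 (or has a self-loop).
The vertices on cycles are {g, i, k, l, n, o, p, q, r, s, t} — 11 in total.

11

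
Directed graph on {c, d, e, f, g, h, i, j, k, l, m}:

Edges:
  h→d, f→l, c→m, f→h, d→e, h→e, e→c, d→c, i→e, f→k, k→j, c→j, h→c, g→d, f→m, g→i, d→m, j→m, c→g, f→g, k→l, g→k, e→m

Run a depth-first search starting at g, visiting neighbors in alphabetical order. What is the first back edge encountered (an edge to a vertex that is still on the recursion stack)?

c->g

DFS from g (visiting neighbors in alphabetical order); mark gray on enter, black on exit:
g gray
  d gray
    c gray
      c→g: g is gray → back edge
First back edge: c → g.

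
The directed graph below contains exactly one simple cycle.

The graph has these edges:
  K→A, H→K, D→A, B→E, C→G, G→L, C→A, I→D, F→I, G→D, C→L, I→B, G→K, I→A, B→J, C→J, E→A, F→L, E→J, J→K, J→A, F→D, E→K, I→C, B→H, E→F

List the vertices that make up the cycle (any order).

B, E, F, I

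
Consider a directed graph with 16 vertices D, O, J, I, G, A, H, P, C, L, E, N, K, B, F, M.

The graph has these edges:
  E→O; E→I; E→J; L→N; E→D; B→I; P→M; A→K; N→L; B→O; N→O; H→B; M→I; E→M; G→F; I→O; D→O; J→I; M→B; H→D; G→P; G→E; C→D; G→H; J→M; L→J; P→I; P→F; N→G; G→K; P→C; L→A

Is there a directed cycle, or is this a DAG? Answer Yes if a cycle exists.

DFS with white/gray/black marking, starting from H:
H gray
  B gray
    I gray
      O gray
      O black
    I black
    B→O: O black — skip
  B black
  D gray
    D→O: O black — skip
  D black
H black
J gray
  M gray
    M→I: I black — skip
    M→B: B black — skip
  M black
  J→I: I black — skip
J black
G gray
  G→H: H black — skip
  E gray
    E→I: I black — skip
    E→O: O black — skip
    E→M: M black — skip
    E→D: D black — skip
    E→J: J black — skip
  E black
  K gray
  K black
  F gray
  F black
  P gray
    P→F: F black — skip
    C gray
      C→D: D black — skip
    C black
    P→I: I black — skip
    P→M: M black — skip
  P black
G black
A gray
  A→K: K black — skip
A black
L gray
  N gray
    N→G: G black — skip
    N→L: L is gray → back edge
Back edge found, so a cycle exists: L → N → L.

Yes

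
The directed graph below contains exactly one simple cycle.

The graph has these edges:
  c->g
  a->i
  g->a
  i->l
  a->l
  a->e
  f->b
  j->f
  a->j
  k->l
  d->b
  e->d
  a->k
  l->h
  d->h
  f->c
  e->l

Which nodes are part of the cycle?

DFS with gray/black marking from a:
a gray
  l gray
    h gray
    h black
  l black
  i gray
    i→l: l black — skip
  i black
  j gray
    f gray
      c gray
        g gray
          g→a: a is gray → back edge
Back edge closes the cycle a → j → f → c → g → a; its vertices are {a, c, f, g, j}.

a, c, f, g, j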